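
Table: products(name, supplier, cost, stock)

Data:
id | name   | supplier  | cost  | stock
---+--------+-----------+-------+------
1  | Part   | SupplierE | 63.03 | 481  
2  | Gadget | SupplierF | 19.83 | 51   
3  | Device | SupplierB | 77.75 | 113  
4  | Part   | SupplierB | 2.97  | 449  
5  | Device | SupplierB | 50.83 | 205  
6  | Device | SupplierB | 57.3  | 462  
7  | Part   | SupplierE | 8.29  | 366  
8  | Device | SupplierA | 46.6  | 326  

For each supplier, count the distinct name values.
SELECT supplier, COUNT(DISTINCT name)
FROM products
GROUP BY supplier

Result:
  SupplierA: 1 distinct
  SupplierB: 2 distinct
  SupplierE: 1 distinct
  SupplierF: 1 distinct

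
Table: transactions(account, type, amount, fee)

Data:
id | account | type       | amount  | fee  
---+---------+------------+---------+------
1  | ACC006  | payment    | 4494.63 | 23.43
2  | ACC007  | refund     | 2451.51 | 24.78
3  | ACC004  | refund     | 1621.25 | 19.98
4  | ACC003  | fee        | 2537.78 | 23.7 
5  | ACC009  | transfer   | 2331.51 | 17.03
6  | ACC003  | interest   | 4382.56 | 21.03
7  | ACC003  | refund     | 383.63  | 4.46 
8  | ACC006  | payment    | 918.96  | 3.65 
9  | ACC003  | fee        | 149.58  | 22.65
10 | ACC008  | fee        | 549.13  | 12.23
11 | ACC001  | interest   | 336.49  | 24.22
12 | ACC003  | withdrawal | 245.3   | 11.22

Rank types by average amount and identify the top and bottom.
SELECT type, AVG(amount)
FROM transactions
GROUP BY type
ORDER BY AVG(amount)

All groups:
  withdrawal: 245.30
  fee: 1078.83
  refund: 1485.46
  transfer: 2331.51
  interest: 2359.53
  payment: 2706.80

Highest: payment (2706.80)
Lowest: withdrawal (245.30)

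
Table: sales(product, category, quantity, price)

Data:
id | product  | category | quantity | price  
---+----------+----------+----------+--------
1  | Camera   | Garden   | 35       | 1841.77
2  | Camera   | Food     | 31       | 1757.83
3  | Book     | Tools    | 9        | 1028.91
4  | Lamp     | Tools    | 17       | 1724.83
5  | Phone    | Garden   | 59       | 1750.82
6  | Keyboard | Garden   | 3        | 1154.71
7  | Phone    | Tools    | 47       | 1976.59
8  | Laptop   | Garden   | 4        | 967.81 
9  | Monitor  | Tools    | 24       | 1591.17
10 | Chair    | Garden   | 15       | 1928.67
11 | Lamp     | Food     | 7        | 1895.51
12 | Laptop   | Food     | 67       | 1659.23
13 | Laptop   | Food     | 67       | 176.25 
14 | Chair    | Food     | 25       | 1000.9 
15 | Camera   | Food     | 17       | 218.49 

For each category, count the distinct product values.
SELECT category, COUNT(DISTINCT product)
FROM sales
GROUP BY category

Result:
  Food: 4 distinct
  Garden: 5 distinct
  Tools: 4 distinct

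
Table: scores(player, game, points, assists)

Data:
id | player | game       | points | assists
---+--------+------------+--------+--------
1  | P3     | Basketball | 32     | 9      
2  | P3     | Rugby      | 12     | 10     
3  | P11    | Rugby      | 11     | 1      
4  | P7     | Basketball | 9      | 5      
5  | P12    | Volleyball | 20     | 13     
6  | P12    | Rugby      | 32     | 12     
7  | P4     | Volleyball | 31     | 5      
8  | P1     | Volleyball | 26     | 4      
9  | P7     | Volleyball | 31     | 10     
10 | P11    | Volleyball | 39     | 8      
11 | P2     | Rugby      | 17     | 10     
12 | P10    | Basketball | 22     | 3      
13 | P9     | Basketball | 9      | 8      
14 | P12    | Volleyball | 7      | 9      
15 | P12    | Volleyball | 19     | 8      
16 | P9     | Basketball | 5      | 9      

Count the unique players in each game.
SELECT game, COUNT(DISTINCT player)
FROM scores
GROUP BY game

Result:
  Basketball: 4 distinct
  Rugby: 4 distinct
  Volleyball: 5 distinct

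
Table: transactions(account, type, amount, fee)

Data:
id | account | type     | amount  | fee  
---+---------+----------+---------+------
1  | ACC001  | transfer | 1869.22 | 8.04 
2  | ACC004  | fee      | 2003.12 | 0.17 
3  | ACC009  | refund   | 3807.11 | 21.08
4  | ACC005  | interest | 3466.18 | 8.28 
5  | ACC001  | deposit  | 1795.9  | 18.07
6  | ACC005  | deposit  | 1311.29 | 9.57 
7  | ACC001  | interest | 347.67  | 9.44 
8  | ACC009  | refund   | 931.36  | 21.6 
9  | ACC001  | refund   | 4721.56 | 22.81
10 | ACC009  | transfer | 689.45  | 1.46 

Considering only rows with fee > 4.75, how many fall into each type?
SELECT type, COUNT(*)
FROM transactions
WHERE fee > 4.75
GROUP BY type

Note: WHERE filters rows before grouping.

Result:
  deposit: 2
  interest: 2
  refund: 3
  transfer: 1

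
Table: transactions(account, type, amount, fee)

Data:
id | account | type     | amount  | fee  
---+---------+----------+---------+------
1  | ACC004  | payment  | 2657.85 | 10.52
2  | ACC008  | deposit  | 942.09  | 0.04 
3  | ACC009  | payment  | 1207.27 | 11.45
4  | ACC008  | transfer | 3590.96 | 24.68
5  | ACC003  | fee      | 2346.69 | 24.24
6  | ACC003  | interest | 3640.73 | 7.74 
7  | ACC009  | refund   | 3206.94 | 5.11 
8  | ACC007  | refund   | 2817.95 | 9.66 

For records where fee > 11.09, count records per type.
SELECT type, COUNT(*)
FROM transactions
WHERE fee > 11.09
GROUP BY type

Note: WHERE filters rows before grouping.

Result:
  fee: 1
  payment: 1
  transfer: 1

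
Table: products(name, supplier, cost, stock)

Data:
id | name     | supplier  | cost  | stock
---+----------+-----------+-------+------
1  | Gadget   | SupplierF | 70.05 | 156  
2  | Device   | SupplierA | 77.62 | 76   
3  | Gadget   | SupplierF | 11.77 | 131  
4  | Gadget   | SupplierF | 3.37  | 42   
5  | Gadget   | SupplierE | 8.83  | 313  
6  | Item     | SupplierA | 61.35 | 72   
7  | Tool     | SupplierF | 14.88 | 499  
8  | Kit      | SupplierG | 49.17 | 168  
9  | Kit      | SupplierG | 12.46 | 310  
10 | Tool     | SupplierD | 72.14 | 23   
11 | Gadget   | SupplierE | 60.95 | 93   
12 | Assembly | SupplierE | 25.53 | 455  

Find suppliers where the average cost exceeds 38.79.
SELECT supplier, AVG(cost)
FROM products
GROUP BY supplier
HAVING AVG(cost) > 38.79

Result:
  SupplierA: avg=69.49
  SupplierD: avg=72.14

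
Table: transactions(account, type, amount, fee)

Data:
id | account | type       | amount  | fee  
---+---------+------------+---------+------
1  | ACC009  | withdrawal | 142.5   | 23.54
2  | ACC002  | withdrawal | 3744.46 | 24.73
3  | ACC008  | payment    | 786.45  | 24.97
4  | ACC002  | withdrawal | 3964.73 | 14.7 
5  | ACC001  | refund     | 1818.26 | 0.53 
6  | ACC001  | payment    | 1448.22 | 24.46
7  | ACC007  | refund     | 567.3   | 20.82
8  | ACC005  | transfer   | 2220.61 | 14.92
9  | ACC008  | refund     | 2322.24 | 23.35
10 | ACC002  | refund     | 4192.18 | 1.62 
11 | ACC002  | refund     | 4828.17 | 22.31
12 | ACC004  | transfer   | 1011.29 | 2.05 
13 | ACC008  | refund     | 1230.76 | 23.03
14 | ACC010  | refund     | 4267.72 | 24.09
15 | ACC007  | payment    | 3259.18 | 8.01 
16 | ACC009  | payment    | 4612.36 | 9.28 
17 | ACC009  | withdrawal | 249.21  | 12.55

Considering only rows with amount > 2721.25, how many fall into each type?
SELECT type, COUNT(*)
FROM transactions
WHERE amount > 2721.25
GROUP BY type

Note: WHERE filters rows before grouping.

Result:
  payment: 2
  refund: 3
  withdrawal: 2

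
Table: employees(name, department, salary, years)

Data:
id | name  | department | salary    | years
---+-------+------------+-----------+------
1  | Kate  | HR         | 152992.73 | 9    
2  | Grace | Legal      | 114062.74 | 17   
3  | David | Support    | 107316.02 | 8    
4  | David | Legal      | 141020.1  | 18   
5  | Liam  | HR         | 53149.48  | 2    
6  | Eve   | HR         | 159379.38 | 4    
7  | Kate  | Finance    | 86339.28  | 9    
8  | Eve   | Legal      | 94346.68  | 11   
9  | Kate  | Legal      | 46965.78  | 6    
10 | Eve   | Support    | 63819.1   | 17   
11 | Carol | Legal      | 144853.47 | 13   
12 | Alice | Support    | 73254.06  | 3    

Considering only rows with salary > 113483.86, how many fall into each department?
SELECT department, COUNT(*)
FROM employees
WHERE salary > 113483.86
GROUP BY department

Note: WHERE filters rows before grouping.

Result:
  HR: 2
  Legal: 3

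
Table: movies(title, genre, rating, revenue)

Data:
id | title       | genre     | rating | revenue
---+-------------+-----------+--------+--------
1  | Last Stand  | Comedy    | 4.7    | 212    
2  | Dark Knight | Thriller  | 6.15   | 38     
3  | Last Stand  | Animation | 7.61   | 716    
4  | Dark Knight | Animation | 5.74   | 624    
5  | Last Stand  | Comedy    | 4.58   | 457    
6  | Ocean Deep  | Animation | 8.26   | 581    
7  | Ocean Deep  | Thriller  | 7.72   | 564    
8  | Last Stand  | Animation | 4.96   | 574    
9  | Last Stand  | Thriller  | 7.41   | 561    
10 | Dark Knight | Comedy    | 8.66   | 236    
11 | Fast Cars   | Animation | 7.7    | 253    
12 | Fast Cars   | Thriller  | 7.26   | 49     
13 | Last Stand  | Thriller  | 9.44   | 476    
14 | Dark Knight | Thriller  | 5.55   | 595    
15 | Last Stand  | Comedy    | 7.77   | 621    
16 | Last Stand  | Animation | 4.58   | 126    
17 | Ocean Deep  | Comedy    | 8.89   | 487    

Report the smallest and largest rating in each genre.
SELECT genre, MIN(rating), MAX(rating)
FROM movies
GROUP BY genre

Result:
  Animation: min=4.58, max=8.26
  Comedy: min=4.58, max=8.89
  Thriller: min=5.55, max=9.44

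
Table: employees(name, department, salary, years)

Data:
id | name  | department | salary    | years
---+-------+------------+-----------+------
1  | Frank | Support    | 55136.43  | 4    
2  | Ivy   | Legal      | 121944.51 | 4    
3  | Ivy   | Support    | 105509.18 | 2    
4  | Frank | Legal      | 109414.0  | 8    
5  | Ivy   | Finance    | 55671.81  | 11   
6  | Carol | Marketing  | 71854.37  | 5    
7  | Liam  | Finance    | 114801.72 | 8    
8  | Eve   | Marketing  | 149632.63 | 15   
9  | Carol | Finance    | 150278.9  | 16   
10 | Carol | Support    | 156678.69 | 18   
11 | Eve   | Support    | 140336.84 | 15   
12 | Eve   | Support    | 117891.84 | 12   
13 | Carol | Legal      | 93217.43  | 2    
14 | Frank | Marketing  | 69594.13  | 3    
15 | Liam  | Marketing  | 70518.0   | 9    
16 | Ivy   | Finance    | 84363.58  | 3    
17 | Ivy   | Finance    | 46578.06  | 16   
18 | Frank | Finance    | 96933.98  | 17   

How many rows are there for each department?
SELECT department, COUNT(*) as count
FROM employees
GROUP BY department

Result:
  Finance: 6
  Legal: 3
  Marketing: 4
  Support: 5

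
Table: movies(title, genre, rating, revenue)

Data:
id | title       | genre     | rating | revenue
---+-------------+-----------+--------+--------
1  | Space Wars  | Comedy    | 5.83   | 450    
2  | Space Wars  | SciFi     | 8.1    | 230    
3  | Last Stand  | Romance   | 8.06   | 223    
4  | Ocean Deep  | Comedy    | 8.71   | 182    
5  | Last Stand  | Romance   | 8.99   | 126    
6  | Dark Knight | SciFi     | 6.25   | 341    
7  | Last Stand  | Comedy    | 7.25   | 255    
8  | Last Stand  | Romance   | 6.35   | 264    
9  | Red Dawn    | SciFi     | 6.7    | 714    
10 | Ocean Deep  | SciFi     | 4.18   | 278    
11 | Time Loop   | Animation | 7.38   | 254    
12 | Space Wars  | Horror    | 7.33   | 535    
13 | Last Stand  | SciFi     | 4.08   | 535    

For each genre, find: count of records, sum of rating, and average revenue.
SELECT genre,
       COUNT(*) as cnt,
       SUM(rating) as total_rating,
       AVG(revenue) as avg_revenue
FROM movies
GROUP BY genre

Result:
  Animation: 1 records, 7.38 total rating, 254.00 avg revenue
  Comedy: 3 records, 21.79 total rating, 295.67 avg revenue
  Horror: 1 records, 7.33 total rating, 535.00 avg revenue
  Romance: 3 records, 23.40 total rating, 204.33 avg revenue
  SciFi: 5 records, 29.31 total rating, 419.60 avg revenue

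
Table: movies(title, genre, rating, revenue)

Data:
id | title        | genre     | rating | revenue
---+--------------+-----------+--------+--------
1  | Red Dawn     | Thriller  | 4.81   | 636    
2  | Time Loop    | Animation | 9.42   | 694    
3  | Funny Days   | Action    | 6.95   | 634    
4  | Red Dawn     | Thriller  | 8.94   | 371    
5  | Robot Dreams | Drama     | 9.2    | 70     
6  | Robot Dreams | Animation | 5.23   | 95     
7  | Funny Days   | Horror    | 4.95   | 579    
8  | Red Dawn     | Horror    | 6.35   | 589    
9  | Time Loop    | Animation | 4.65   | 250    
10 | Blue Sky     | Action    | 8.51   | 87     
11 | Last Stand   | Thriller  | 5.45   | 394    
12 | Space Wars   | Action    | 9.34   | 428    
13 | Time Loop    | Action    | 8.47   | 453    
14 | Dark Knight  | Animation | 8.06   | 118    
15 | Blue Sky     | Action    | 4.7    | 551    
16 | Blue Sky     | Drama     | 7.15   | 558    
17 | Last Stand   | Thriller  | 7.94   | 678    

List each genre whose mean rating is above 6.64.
SELECT genre, AVG(rating)
FROM movies
GROUP BY genre
HAVING AVG(rating) > 6.64

Result:
  Action: avg=7.59
  Animation: avg=6.84
  Drama: avg=8.18
  Thriller: avg=6.79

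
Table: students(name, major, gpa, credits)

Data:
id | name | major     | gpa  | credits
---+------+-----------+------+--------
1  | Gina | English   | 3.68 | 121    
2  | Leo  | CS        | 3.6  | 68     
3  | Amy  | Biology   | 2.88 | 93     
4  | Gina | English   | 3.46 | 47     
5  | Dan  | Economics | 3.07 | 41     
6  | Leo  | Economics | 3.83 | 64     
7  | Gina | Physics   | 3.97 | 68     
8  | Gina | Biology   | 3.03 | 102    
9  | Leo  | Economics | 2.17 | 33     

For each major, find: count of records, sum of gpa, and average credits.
SELECT major,
       COUNT(*) as cnt,
       SUM(gpa) as total_gpa,
       AVG(credits) as avg_credits
FROM students
GROUP BY major

Result:
  Biology: 2 records, 5.91 total gpa, 97.50 avg credits
  CS: 1 records, 3.60 total gpa, 68.00 avg credits
  Economics: 3 records, 9.07 total gpa, 46.00 avg credits
  English: 2 records, 7.14 total gpa, 84.00 avg credits
  Physics: 1 records, 3.97 total gpa, 68.00 avg credits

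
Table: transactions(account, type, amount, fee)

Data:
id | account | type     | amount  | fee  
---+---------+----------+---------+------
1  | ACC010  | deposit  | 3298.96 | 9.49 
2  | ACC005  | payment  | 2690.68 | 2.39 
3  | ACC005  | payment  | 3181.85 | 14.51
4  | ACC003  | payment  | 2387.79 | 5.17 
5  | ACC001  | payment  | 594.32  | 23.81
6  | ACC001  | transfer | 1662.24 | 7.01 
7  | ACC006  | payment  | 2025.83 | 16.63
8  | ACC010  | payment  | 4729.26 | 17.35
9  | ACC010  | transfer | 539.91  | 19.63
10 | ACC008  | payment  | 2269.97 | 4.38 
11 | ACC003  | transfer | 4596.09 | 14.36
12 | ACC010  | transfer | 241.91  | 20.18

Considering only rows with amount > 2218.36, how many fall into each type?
SELECT type, COUNT(*)
FROM transactions
WHERE amount > 2218.36
GROUP BY type

Note: WHERE filters rows before grouping.

Result:
  deposit: 1
  payment: 5
  transfer: 1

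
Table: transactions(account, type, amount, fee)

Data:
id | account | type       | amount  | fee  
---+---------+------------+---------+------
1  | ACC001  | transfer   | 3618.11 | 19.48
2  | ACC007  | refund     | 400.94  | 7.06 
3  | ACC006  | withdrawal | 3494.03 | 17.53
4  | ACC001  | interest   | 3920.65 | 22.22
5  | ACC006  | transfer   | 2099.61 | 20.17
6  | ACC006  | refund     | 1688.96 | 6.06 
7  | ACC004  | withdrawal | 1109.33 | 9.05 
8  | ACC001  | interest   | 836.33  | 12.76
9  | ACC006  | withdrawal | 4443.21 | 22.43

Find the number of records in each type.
SELECT type, COUNT(*) as count
FROM transactions
GROUP BY type

Result:
  interest: 2
  refund: 2
  transfer: 2
  withdrawal: 3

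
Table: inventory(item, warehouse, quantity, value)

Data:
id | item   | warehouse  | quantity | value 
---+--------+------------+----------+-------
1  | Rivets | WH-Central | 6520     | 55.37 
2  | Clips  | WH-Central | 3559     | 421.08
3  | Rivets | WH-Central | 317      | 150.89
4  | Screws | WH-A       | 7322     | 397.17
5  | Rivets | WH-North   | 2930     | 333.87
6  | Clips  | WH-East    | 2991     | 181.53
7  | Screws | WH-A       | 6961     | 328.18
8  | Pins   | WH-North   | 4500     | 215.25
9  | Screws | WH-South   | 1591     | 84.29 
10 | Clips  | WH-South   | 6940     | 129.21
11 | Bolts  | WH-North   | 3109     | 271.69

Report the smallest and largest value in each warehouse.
SELECT warehouse, MIN(value), MAX(value)
FROM inventory
GROUP BY warehouse

Result:
  WH-A: min=328.18, max=397.17
  WH-Central: min=55.37, max=421.08
  WH-East: min=181.53, max=181.53
  WH-North: min=215.25, max=333.87
  WH-South: min=84.29, max=129.21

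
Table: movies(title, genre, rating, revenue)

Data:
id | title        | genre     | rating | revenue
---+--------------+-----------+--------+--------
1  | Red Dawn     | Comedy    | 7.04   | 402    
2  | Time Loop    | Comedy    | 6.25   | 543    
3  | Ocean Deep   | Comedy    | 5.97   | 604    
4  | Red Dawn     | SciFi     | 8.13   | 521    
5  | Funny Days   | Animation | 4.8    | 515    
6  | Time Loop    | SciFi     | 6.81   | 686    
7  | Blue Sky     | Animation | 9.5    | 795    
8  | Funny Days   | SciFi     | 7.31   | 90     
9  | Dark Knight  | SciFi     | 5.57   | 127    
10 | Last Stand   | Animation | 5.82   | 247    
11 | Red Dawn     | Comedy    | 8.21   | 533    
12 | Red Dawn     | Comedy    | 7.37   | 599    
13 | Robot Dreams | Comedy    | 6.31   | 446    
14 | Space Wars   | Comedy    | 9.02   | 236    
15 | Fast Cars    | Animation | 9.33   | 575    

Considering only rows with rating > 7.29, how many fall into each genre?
SELECT genre, COUNT(*)
FROM movies
WHERE rating > 7.29
GROUP BY genre

Note: WHERE filters rows before grouping.

Result:
  Animation: 2
  Comedy: 3
  SciFi: 2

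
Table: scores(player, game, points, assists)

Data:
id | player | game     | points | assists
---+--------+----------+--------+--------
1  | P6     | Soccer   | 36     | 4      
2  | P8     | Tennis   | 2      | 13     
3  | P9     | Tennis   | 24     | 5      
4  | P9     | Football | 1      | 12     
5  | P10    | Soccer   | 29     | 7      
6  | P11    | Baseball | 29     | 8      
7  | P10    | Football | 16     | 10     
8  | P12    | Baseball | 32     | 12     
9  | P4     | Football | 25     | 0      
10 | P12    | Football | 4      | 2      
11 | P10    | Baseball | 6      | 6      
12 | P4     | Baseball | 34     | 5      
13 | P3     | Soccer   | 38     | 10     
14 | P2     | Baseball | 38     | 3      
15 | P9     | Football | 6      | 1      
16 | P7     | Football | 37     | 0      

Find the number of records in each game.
SELECT game, COUNT(*) as count
FROM scores
GROUP BY game

Result:
  Baseball: 5
  Football: 6
  Soccer: 3
  Tennis: 2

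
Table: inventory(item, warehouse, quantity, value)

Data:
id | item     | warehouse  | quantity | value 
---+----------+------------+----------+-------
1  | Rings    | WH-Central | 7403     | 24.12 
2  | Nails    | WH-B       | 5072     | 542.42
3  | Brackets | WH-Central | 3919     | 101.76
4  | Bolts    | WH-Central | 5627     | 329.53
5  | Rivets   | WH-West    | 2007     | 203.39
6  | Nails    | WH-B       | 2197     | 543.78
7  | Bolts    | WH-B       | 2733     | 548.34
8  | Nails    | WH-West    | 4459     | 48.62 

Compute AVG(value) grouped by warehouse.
SELECT warehouse, AVG(value) as result
FROM inventory
GROUP BY warehouse

Result:
  WH-B: 544.85
  WH-Central: 151.80
  WH-West: 126.01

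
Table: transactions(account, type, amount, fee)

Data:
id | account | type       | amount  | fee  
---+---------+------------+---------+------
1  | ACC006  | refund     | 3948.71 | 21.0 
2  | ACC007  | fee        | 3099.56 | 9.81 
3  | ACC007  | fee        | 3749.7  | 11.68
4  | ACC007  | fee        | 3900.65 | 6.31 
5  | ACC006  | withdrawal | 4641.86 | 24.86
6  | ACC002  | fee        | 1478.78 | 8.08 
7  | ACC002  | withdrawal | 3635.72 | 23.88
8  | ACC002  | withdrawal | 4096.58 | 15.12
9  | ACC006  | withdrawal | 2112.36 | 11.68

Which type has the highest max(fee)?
SELECT type, MAX(fee) as val
FROM transactions
GROUP BY type
ORDER BY val DESC
LIMIT 1

Result: withdrawal with max(fee) = 24.86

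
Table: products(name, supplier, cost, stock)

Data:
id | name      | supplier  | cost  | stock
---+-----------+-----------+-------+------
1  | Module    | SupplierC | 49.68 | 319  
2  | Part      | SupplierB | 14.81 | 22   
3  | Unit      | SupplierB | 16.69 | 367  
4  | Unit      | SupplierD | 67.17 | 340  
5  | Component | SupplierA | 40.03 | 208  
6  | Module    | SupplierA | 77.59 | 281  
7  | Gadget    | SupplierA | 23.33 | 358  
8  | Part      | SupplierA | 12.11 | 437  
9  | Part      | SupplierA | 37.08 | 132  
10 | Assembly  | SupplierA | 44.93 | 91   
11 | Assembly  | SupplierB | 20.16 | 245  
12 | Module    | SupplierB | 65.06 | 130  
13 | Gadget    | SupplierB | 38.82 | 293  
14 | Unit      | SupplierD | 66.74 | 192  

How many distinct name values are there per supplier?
SELECT supplier, COUNT(DISTINCT name)
FROM products
GROUP BY supplier

Result:
  SupplierA: 5 distinct
  SupplierB: 5 distinct
  SupplierC: 1 distinct
  SupplierD: 1 distinct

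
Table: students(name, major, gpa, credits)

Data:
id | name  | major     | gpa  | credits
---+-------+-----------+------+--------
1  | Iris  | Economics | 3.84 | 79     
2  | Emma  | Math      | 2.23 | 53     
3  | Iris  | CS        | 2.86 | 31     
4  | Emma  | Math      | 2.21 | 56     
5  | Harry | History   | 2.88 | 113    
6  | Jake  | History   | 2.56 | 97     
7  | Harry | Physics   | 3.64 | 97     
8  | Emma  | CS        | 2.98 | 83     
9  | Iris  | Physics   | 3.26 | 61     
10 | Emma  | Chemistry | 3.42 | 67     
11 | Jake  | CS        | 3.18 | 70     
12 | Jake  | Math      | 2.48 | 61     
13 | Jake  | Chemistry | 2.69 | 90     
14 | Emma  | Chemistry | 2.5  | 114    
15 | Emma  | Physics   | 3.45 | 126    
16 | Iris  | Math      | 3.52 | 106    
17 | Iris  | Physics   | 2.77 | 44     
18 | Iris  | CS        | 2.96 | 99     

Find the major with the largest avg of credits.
SELECT major, AVG(credits) as val
FROM students
GROUP BY major
ORDER BY val DESC
LIMIT 1

Result: History with avg(credits) = 105.00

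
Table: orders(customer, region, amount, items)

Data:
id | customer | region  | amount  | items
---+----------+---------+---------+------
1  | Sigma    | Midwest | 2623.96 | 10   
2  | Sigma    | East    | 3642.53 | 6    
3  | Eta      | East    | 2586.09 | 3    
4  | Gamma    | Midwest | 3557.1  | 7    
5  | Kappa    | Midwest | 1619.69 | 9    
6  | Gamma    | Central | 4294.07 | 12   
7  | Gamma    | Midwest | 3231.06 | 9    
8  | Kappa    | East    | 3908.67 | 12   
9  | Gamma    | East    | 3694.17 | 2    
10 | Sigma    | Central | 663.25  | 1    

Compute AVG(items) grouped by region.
SELECT region, AVG(items) as result
FROM orders
GROUP BY region

Result:
  Central: 6.50
  East: 5.75
  Midwest: 8.75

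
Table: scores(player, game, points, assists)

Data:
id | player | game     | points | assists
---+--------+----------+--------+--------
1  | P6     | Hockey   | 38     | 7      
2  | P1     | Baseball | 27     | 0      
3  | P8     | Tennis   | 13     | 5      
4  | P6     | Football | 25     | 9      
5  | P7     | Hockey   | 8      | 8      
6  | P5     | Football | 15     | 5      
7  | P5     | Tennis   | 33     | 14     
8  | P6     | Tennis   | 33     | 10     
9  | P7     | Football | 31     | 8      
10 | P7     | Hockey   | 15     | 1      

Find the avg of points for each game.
SELECT game, AVG(points) as result
FROM scores
GROUP BY game

Result:
  Baseball: 27.00
  Football: 23.67
  Hockey: 20.33
  Tennis: 26.33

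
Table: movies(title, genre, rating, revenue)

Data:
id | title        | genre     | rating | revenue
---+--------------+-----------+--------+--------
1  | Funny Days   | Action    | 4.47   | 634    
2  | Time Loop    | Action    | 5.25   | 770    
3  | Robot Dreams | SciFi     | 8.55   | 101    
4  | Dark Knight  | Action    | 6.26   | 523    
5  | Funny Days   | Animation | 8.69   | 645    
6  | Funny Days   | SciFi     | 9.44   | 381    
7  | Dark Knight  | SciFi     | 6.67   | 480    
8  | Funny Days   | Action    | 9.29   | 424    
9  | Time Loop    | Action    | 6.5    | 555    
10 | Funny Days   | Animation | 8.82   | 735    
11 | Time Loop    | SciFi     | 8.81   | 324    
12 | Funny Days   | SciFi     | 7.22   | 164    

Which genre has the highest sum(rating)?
SELECT genre, SUM(rating) as val
FROM movies
GROUP BY genre
ORDER BY val DESC
LIMIT 1

Result: SciFi with sum(rating) = 40.69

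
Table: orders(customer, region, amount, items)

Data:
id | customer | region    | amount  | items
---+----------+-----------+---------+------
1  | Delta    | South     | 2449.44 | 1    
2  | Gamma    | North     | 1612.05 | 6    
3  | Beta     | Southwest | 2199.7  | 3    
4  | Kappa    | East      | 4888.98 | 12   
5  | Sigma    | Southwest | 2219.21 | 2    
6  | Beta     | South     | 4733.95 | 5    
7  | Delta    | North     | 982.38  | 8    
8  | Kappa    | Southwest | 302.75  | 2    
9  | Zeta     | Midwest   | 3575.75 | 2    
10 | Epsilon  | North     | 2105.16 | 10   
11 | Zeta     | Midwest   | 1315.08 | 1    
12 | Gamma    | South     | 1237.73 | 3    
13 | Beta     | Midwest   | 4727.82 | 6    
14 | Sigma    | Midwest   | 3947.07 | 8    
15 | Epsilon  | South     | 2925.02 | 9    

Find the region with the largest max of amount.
SELECT region, MAX(amount) as val
FROM orders
GROUP BY region
ORDER BY val DESC
LIMIT 1

Result: East with max(amount) = 4888.98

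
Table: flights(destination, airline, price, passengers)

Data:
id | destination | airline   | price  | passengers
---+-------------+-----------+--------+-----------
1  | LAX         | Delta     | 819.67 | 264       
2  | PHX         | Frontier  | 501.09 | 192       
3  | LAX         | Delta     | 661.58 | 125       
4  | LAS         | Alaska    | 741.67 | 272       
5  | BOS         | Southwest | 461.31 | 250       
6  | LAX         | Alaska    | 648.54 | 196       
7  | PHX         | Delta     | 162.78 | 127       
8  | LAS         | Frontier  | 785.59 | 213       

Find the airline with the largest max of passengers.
SELECT airline, MAX(passengers) as val
FROM flights
GROUP BY airline
ORDER BY val DESC
LIMIT 1

Result: Alaska with max(passengers) = 272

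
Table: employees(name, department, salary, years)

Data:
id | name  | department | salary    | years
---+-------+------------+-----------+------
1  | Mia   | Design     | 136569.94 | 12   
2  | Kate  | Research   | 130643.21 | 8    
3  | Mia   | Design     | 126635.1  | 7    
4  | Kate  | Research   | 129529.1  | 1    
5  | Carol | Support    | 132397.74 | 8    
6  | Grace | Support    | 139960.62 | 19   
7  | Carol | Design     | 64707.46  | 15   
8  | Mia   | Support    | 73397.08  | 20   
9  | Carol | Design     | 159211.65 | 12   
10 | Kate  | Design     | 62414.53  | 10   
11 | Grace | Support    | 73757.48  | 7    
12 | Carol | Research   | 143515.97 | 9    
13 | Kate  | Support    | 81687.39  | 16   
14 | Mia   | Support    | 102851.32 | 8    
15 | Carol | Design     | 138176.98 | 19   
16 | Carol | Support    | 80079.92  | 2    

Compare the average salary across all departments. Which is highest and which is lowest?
SELECT department, AVG(salary)
FROM employees
GROUP BY department
ORDER BY AVG(salary)

All groups:
  Support: 97733.08
  Design: 114619.28
  Research: 134562.76

Highest: Research (134562.76)
Lowest: Support (97733.08)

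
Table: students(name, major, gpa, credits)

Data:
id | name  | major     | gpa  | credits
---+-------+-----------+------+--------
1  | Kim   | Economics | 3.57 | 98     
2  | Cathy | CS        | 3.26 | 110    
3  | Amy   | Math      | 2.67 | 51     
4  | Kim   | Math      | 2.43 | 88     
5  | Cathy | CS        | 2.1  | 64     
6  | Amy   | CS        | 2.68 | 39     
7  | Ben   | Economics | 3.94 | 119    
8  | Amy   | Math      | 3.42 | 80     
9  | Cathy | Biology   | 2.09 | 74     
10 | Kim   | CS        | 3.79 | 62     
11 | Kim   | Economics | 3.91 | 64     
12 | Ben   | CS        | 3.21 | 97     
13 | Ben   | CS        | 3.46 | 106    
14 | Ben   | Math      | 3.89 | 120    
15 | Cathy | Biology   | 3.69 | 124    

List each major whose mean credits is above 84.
SELECT major, AVG(credits)
FROM students
GROUP BY major
HAVING AVG(credits) > 84

Result:
  Biology: avg=99.00
  Economics: avg=93.67
  Math: avg=84.75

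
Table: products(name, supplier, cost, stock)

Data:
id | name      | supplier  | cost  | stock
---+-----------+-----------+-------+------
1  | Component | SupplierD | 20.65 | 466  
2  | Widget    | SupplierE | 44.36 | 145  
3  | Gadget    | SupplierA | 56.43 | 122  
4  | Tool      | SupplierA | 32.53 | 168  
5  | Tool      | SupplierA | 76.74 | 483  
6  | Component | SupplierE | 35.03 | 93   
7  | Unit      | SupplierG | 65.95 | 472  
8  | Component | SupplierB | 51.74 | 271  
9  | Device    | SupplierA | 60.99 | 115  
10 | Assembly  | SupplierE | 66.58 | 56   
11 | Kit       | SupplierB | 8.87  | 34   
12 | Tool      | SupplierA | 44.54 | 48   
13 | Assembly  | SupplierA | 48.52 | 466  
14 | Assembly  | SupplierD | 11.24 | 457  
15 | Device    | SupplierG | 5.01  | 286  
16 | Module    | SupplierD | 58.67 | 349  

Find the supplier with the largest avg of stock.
SELECT supplier, AVG(stock) as val
FROM products
GROUP BY supplier
ORDER BY val DESC
LIMIT 1

Result: SupplierD with avg(stock) = 424.00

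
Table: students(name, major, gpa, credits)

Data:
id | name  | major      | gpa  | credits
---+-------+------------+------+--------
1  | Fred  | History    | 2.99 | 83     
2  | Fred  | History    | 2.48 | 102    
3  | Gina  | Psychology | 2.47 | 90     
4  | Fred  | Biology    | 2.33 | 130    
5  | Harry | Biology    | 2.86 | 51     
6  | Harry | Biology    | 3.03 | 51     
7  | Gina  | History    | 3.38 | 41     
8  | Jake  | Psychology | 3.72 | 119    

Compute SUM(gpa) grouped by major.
SELECT major, SUM(gpa) as result
FROM students
GROUP BY major

Result:
  Biology: 8.22
  History: 8.85
  Psychology: 6.19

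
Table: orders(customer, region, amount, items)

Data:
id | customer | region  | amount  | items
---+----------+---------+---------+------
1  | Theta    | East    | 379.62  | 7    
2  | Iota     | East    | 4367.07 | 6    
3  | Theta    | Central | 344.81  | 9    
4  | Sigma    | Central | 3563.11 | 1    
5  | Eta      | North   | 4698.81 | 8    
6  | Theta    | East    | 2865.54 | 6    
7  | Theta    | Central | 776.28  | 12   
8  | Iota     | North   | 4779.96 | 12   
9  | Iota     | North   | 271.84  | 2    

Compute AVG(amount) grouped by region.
SELECT region, AVG(amount) as result
FROM orders
GROUP BY region

Result:
  Central: 1561.40
  East: 2537.41
  North: 3250.20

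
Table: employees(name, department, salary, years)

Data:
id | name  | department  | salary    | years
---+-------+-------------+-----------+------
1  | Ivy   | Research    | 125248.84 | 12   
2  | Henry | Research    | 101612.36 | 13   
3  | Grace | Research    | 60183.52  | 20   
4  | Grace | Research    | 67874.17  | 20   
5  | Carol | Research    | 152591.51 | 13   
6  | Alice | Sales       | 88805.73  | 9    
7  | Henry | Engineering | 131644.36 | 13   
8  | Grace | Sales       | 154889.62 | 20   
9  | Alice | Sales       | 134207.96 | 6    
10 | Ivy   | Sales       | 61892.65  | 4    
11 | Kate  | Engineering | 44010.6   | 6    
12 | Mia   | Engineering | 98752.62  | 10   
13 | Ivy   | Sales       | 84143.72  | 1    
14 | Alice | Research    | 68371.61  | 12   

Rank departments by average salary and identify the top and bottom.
SELECT department, AVG(salary)
FROM employees
GROUP BY department
ORDER BY AVG(salary)

All groups:
  Engineering: 91469.19
  Research: 95980.34
  Sales: 104787.94

Highest: Sales (104787.94)
Lowest: Engineering (91469.19)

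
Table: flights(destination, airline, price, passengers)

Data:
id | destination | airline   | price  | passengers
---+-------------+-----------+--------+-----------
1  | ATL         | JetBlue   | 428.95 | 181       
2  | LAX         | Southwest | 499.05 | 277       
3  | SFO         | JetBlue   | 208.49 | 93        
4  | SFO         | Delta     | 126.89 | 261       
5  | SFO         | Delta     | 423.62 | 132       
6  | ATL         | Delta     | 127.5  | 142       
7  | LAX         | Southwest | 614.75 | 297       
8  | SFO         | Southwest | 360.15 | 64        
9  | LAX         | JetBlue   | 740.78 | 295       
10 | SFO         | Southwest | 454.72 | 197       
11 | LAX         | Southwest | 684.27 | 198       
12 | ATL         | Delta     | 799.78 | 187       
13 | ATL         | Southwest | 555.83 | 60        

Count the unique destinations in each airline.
SELECT airline, COUNT(DISTINCT destination)
FROM flights
GROUP BY airline

Result:
  Delta: 2 distinct
  JetBlue: 3 distinct
  Southwest: 3 distinct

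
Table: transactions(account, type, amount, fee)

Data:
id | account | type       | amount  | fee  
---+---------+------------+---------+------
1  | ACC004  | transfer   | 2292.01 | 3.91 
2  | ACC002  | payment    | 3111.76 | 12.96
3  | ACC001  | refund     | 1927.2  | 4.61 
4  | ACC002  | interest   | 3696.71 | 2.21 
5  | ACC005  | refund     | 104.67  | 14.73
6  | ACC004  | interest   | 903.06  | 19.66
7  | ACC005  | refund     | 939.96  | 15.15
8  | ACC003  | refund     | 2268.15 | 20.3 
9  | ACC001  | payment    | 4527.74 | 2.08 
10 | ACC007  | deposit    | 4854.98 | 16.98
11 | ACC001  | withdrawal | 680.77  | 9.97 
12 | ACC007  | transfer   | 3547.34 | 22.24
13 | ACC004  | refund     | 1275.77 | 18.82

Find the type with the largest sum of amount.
SELECT type, SUM(amount) as val
FROM transactions
GROUP BY type
ORDER BY val DESC
LIMIT 1

Result: payment with sum(amount) = 7639.50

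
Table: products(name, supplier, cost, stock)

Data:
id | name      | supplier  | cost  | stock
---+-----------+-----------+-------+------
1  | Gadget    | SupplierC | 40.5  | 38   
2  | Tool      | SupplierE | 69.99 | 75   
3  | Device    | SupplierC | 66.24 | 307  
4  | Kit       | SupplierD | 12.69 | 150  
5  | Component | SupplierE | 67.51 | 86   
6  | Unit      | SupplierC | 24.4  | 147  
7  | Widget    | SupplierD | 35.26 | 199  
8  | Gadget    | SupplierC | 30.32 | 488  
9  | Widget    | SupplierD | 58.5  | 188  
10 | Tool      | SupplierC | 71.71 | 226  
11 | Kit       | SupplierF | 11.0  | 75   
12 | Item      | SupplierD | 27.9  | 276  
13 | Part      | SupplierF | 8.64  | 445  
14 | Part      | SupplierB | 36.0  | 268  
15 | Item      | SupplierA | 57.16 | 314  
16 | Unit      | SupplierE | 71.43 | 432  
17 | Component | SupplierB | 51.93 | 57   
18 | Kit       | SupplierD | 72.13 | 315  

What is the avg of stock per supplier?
SELECT supplier, AVG(stock) as result
FROM products
GROUP BY supplier

Result:
  SupplierA: 314.00
  SupplierB: 162.50
  SupplierC: 241.20
  SupplierD: 225.60
  SupplierE: 197.67
  SupplierF: 260.00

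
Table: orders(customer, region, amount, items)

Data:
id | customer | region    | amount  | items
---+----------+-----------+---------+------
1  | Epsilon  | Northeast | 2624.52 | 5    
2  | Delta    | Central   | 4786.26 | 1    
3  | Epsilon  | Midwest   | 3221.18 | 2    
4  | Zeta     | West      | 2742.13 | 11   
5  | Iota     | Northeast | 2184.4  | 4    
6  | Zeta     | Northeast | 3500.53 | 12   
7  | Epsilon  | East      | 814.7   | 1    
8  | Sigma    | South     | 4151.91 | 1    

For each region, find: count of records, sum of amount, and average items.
SELECT region,
       COUNT(*) as cnt,
       SUM(amount) as total_amount,
       AVG(items) as avg_items
FROM orders
GROUP BY region

Result:
  Central: 1 records, 4786.26 total amount, 1.00 avg items
  East: 1 records, 814.70 total amount, 1.00 avg items
  Midwest: 1 records, 3221.18 total amount, 2.00 avg items
  Northeast: 3 records, 8309.45 total amount, 7.00 avg items
  South: 1 records, 4151.91 total amount, 1.00 avg items
  West: 1 records, 2742.13 total amount, 11.00 avg items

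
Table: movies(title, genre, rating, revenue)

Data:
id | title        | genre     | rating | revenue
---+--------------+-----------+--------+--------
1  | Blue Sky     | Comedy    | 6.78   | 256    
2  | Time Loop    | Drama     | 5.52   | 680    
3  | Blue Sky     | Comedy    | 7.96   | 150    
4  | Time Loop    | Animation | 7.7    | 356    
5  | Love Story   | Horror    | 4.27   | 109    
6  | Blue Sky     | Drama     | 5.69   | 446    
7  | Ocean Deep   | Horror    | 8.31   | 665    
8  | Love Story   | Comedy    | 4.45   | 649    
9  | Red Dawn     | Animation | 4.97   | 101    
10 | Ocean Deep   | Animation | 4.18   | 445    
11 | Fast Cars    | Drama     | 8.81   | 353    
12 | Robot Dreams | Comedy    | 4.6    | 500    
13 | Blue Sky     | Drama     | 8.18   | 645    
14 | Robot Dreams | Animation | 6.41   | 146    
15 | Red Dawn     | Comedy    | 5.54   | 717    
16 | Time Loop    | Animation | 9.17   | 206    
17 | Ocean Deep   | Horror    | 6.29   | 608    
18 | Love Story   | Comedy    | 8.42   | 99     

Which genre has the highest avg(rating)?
SELECT genre, AVG(rating) as val
FROM movies
GROUP BY genre
ORDER BY val DESC
LIMIT 1

Result: Drama with avg(rating) = 7.05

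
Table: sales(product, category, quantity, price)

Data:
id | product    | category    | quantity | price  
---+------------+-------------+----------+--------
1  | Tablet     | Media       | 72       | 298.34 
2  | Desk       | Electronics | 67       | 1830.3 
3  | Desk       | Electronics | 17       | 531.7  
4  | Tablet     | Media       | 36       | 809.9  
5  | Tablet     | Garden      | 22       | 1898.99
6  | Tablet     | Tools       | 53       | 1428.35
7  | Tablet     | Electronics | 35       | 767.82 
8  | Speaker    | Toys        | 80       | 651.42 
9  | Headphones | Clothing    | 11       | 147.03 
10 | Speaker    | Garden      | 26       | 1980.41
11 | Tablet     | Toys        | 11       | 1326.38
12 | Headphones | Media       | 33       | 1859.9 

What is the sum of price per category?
SELECT category, SUM(price) as result
FROM sales
GROUP BY category

Result:
  Clothing: 147.03
  Electronics: 3129.82
  Garden: 3879.40
  Media: 2968.14
  Tools: 1428.35
  Toys: 1977.80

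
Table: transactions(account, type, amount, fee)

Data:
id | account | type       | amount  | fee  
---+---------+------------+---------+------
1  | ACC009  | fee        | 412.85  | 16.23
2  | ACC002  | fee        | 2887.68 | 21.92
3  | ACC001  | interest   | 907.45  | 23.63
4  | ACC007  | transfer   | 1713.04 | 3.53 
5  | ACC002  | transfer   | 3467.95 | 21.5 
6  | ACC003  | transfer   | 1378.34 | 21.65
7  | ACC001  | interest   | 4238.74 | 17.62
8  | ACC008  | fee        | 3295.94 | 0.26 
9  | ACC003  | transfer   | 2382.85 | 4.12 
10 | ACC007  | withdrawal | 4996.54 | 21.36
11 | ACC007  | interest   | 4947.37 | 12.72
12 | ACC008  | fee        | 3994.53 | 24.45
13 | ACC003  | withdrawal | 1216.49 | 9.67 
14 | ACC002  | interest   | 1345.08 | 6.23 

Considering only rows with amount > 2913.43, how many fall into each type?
SELECT type, COUNT(*)
FROM transactions
WHERE amount > 2913.43
GROUP BY type

Note: WHERE filters rows before grouping.

Result:
  fee: 2
  interest: 2
  transfer: 1
  withdrawal: 1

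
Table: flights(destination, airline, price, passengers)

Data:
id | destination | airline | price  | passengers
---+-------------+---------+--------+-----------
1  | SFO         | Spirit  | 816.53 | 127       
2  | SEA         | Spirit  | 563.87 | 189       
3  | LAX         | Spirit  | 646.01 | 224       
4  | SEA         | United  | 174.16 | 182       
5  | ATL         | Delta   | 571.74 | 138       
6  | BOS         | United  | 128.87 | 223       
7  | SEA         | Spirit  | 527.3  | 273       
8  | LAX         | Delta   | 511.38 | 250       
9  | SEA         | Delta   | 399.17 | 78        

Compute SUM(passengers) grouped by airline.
SELECT airline, SUM(passengers) as result
FROM flights
GROUP BY airline

Result:
  Delta: 466
  Spirit: 813
  United: 405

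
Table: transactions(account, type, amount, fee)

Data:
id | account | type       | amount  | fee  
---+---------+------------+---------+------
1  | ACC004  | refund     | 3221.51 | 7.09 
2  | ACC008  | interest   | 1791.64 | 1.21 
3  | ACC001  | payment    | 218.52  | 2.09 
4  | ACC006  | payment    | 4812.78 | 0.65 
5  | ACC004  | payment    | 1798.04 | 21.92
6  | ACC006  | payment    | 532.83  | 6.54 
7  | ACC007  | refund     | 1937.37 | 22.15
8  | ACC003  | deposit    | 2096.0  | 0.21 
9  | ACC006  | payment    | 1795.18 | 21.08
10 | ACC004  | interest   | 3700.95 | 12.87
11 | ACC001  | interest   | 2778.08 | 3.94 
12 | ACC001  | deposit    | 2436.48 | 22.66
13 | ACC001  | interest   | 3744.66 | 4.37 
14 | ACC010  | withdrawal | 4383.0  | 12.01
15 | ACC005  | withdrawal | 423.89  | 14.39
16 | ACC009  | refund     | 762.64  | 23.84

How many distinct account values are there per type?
SELECT type, COUNT(DISTINCT account)
FROM transactions
GROUP BY type

Result:
  deposit: 2 distinct
  interest: 3 distinct
  payment: 3 distinct
  refund: 3 distinct
  withdrawal: 2 distinct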